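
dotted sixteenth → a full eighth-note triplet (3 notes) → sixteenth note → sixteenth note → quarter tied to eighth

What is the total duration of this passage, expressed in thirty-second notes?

Each duration in thirty-second notes: dotted sixteenth = 3; a full eighth-note triplet (3 notes) (three triplet eighths span one quarter) = 8; sixteenth note = 2; sixteenth note = 2; quarter tied to eighth (quarter + eighth) = 12.
Sum: 3 + 8 + 2 + 2 + 12 = 27 thirty-second notes.

27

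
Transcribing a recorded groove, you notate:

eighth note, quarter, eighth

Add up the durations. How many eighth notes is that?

4

Each duration in eighth notes: eighth note = 1; quarter = 2; eighth = 1.
Altogether 1 + 2 + 1 = 4 eighth notes.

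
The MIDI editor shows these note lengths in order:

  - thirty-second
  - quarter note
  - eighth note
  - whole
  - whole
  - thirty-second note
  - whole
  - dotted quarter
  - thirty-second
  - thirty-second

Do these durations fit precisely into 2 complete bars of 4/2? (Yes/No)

No

One bar of 4/2 = 64 thirty-second notes, so 2 bars = 128.
Each duration in thirty-second notes: thirty-second = 1; quarter note = 8; eighth note = 4; whole = 32; whole = 32; thirty-second note = 1; whole = 32; dotted quarter = 12; thirty-second = 1; thirty-second = 1.
Altogether 1 + 8 + 4 + 32 + 32 + 1 + 32 + 12 + 1 + 1 = 124.
124 falls short of 128, so the answer is No.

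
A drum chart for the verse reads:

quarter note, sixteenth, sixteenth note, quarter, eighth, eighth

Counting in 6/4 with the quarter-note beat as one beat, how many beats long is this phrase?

3.5

One quarter-note beat = 4 sixteenth notes.
Each duration in sixteenth notes: quarter note = 4; sixteenth = 1; sixteenth note = 1; quarter = 4; eighth = 2; eighth = 2.
Sum: 4 + 1 + 1 + 4 + 2 + 2 = 14.
14 ÷ 4 = 3.5 beats.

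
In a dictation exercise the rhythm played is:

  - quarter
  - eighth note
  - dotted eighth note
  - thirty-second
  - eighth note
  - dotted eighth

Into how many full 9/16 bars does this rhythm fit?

One bar of 9/16 = 18 thirty-second notes.
In thirty-second notes: quarter = 8; eighth note = 4; dotted eighth note = 6; thirty-second = 1; eighth note = 4; dotted eighth = 6.
Altogether 8 + 4 + 6 + 1 + 4 + 6 = 29.
29 ÷ 18 = 1 complete bar with 11 left over.

1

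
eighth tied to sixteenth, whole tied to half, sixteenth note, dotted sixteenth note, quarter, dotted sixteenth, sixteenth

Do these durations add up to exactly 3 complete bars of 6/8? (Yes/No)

One bar of 6/8 = 24 thirty-second notes, so 3 bars = 72.
In thirty-second notes: eighth tied to sixteenth (eighth + sixteenth) = 6; whole tied to half (whole + half) = 48; sixteenth note = 2; dotted sixteenth note = 3; quarter = 8; dotted sixteenth = 3; sixteenth = 2.
Sum: 6 + 48 + 2 + 3 + 8 + 3 + 2 = 72.
72 equals 72, so the answer is Yes.

Yes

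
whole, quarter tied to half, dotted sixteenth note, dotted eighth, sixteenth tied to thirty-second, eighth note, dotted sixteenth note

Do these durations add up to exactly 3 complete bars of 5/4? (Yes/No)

One bar of 5/4 = 40 thirty-second notes, so 3 bars = 120.
In thirty-second notes: whole = 32; quarter tied to half (quarter + half) = 24; dotted sixteenth note = 3; dotted eighth = 6; sixteenth tied to thirty-second (sixteenth + thirty-second) = 3; eighth note = 4; dotted sixteenth note = 3.
Adding: 32 + 24 + 3 + 6 + 3 + 4 + 3 = 75.
75 falls short of 120, so the answer is No.

No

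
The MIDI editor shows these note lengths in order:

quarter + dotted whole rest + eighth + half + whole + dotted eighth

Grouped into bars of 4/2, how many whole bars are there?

One bar of 4/2 = 32 sixteenth notes.
Express everything in sixteenth notes: quarter = 4; dotted whole rest = 24; eighth = 2; half = 8; whole = 16; dotted eighth = 3.
Total: 4 + 24 + 2 + 8 + 16 + 3 = 57.
57 ÷ 32 = 1 complete bar with 25 left over.

1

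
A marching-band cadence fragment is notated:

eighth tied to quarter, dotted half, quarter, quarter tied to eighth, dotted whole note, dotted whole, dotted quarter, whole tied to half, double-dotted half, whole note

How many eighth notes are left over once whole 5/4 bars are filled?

One bar of 5/4 = 10 eighth notes.
Express everything in eighth notes: eighth tied to quarter (eighth + quarter) = 3; dotted half = 6; quarter = 2; quarter tied to eighth (quarter + eighth) = 3; dotted whole note = 12; dotted whole = 12; dotted quarter = 3; whole tied to half (whole + half) = 12; double-dotted half = 7; whole note = 8.
Total: 3 + 6 + 2 + 3 + 12 + 12 + 3 + 12 + 7 + 8 = 68.
68 ÷ 10 = 6 complete bars with 8 eighth notes remaining.

8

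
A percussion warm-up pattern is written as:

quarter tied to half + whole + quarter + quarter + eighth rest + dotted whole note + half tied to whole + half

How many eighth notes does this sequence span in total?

47

Express everything in eighth notes: quarter tied to half (quarter + half) = 6; whole = 8; quarter = 2; quarter = 2; eighth rest = 1; dotted whole note = 12; half tied to whole (half + whole) = 12; half = 4.
Sum: 6 + 8 + 2 + 2 + 1 + 12 + 12 + 4 = 47 eighth notes.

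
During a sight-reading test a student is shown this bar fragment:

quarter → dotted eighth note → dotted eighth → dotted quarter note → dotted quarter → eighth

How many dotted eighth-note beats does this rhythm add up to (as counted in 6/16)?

8

One dotted eighth-note beat = 3 sixteenth notes.
Working in sixteenth notes: quarter = 4; dotted eighth note = 3; dotted eighth = 3; dotted quarter note = 6; dotted quarter = 6; eighth = 2.
Altogether 4 + 3 + 3 + 6 + 6 + 2 = 24.
24 ÷ 3 = 8 beats.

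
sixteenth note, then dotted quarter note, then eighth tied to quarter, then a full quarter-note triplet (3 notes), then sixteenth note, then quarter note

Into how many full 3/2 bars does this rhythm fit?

One bar of 3/2 = 24 sixteenth notes.
Express everything in sixteenth notes: sixteenth note = 1; dotted quarter note = 6; eighth tied to quarter (eighth + quarter) = 6; a full quarter-note triplet (3 notes) (three triplet quarters span one half) = 8; sixteenth note = 1; quarter note = 4.
Altogether 1 + 6 + 6 + 8 + 1 + 4 = 26.
26 ÷ 24 = 1 complete bar with 2 left over.

1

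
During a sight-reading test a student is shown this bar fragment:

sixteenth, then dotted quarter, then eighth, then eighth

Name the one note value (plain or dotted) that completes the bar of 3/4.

The bar of 3/4 = 12 sixteenth notes.
Each duration in sixteenth notes: sixteenth = 1; dotted quarter = 6; eighth = 2; eighth = 2.
Sum: 1 + 6 + 2 + 2 = 11.
Remaining: 12 − 11 = 1 sixteenth note, which is a sixteenth note.

sixteenth note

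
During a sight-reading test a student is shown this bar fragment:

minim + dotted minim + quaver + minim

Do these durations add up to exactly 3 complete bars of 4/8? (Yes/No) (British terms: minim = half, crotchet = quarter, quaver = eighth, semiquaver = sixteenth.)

One bar of 4/8 = 4 eighth notes, so 3 bars = 12.
Each duration in eighth notes: minim = 4; dotted minim = 6; quaver = 1; minim = 4.
Total: 4 + 6 + 1 + 4 = 15.
15 exceeds 12, so the answer is No.

No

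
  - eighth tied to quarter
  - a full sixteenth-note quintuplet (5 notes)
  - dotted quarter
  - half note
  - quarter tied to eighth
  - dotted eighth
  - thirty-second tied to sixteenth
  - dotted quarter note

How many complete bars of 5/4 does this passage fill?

One bar of 5/4 = 40 thirty-second notes.
Each duration in thirty-second notes: eighth tied to quarter (eighth + quarter) = 12; a full sixteenth-note quintuplet (5 notes) (five quintuplet sixteenths span one quarter) = 8; dotted quarter = 12; half note = 16; quarter tied to eighth (quarter + eighth) = 12; dotted eighth = 6; thirty-second tied to sixteenth (thirty-second + sixteenth) = 3; dotted quarter note = 12.
Total: 12 + 8 + 12 + 16 + 12 + 6 + 3 + 12 = 81.
81 ÷ 40 = 2 complete bars with 1 left over.

2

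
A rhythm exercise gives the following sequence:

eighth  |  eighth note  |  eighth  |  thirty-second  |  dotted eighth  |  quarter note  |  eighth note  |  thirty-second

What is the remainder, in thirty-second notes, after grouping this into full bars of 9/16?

One bar of 9/16 = 18 thirty-second notes.
Each duration in thirty-second notes: eighth = 4; eighth note = 4; eighth = 4; thirty-second = 1; dotted eighth = 6; quarter note = 8; eighth note = 4; thirty-second = 1.
Sum: 4 + 4 + 4 + 1 + 6 + 8 + 4 + 1 = 32.
32 ÷ 18 = 1 complete bar with 14 thirty-second notes remaining.

14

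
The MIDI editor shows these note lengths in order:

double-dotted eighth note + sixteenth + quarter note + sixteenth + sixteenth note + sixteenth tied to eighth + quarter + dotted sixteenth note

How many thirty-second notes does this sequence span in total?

38

Each duration in thirty-second notes: double-dotted eighth note = 7; sixteenth = 2; quarter note = 8; sixteenth = 2; sixteenth note = 2; sixteenth tied to eighth (sixteenth + eighth) = 6; quarter = 8; dotted sixteenth note = 3.
Total: 7 + 2 + 8 + 2 + 2 + 6 + 8 + 3 = 38 thirty-second notes.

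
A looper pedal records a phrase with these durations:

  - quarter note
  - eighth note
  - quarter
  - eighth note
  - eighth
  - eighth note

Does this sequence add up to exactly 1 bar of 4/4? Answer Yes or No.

Yes

One bar of 4/4 = 8 eighth notes.
Express everything in eighth notes: quarter note = 2; eighth note = 1; quarter = 2; eighth note = 1; eighth = 1; eighth note = 1.
Sum: 2 + 1 + 2 + 1 + 1 + 1 = 8.
8 equals 8, so the answer is Yes.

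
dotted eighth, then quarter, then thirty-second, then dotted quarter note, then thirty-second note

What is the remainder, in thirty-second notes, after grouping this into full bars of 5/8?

One bar of 5/8 = 20 thirty-second notes.
Express everything in thirty-second notes: dotted eighth = 6; quarter = 8; thirty-second = 1; dotted quarter note = 12; thirty-second note = 1.
Sum: 6 + 8 + 1 + 12 + 1 = 28.
28 ÷ 20 = 1 complete bar with 8 thirty-second notes remaining.

8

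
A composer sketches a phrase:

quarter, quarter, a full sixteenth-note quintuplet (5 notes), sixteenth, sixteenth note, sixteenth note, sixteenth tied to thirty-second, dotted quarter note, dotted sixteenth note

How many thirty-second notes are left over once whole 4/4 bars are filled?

16

One bar of 4/4 = 32 thirty-second notes.
Express everything in thirty-second notes: quarter = 8; quarter = 8; a full sixteenth-note quintuplet (5 notes) (five quintuplet sixteenths span one quarter) = 8; sixteenth = 2; sixteenth note = 2; sixteenth note = 2; sixteenth tied to thirty-second (sixteenth + thirty-second) = 3; dotted quarter note = 12; dotted sixteenth note = 3.
Total: 8 + 8 + 8 + 2 + 2 + 2 + 3 + 12 + 3 = 48.
48 ÷ 32 = 1 complete bar with 16 thirty-second notes remaining.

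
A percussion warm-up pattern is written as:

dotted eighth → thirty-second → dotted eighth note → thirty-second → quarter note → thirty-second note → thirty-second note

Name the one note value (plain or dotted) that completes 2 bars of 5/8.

2 bars of 5/8 = 40 thirty-second notes.
Each duration in thirty-second notes: dotted eighth = 6; thirty-second = 1; dotted eighth note = 6; thirty-second = 1; quarter note = 8; thirty-second note = 1; thirty-second note = 1.
Sum: 6 + 1 + 6 + 1 + 8 + 1 + 1 = 24.
Remaining: 40 − 24 = 16 thirty-second notes, which is a half note.

half note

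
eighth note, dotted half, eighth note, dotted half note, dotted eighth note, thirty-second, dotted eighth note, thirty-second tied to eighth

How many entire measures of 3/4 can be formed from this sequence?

3

One bar of 3/4 = 24 thirty-second notes.
Express everything in thirty-second notes: eighth note = 4; dotted half = 24; eighth note = 4; dotted half note = 24; dotted eighth note = 6; thirty-second = 1; dotted eighth note = 6; thirty-second tied to eighth (thirty-second + eighth) = 5.
Adding: 4 + 24 + 4 + 24 + 6 + 1 + 6 + 5 = 74.
74 ÷ 24 = 3 complete bars with 2 left over.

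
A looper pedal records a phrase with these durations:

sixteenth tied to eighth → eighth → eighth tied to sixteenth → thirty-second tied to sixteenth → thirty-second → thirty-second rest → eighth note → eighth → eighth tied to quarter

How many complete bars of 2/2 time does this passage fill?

1

One bar of 2/2 = 32 thirty-second notes.
Express everything in thirty-second notes: sixteenth tied to eighth (sixteenth + eighth) = 6; eighth = 4; eighth tied to sixteenth (eighth + sixteenth) = 6; thirty-second tied to sixteenth (thirty-second + sixteenth) = 3; thirty-second = 1; thirty-second rest = 1; eighth note = 4; eighth = 4; eighth tied to quarter (eighth + quarter) = 12.
Adding: 6 + 4 + 6 + 3 + 1 + 1 + 4 + 4 + 12 = 41.
41 ÷ 32 = 1 complete bar with 9 left over.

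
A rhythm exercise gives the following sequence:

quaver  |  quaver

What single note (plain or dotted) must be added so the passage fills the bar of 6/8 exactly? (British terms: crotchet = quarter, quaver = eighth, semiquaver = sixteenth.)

The bar of 6/8 = 6 eighth notes.
Each duration in eighth notes: quaver = 1; quaver = 1.
Altogether 1 + 1 = 2.
Remaining: 6 − 2 = 4 eighth notes, which is a half note.

half note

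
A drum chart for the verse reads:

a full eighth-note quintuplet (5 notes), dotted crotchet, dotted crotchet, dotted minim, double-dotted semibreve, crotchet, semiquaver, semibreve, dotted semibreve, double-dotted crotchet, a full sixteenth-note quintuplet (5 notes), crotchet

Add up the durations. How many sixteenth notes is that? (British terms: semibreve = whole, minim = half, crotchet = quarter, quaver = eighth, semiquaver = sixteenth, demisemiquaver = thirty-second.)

120

Express everything in sixteenth notes: a full eighth-note quintuplet (5 notes) (five quintuplet eighths span one half) = 8; dotted crotchet = 6; dotted crotchet = 6; dotted minim = 12; double-dotted semibreve = 28; crotchet = 4; semiquaver = 1; semibreve = 16; dotted semibreve = 24; double-dotted crotchet = 7; a full sixteenth-note quintuplet (5 notes) (five quintuplet sixteenths span one quarter) = 4; crotchet = 4.
Total: 8 + 6 + 6 + 12 + 28 + 4 + 1 + 16 + 24 + 7 + 4 + 4 = 120 sixteenth notes.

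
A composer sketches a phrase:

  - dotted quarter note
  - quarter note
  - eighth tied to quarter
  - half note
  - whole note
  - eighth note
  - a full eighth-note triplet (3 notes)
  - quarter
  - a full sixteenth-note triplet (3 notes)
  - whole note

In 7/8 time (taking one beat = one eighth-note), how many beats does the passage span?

One eighth-note beat = 2 sixteenth notes.
Convert each value to sixteenth notes: dotted quarter note = 6; quarter note = 4; eighth tied to quarter (eighth + quarter) = 6; half note = 8; whole note = 16; eighth note = 2; a full eighth-note triplet (3 notes) (three triplet eighths span one quarter) = 4; quarter = 4; a full sixteenth-note triplet (3 notes) (three triplet sixteenths span one eighth) = 2; whole note = 16.
Sum: 6 + 4 + 6 + 8 + 16 + 2 + 4 + 4 + 2 + 16 = 68.
68 ÷ 2 = 34 beats.

34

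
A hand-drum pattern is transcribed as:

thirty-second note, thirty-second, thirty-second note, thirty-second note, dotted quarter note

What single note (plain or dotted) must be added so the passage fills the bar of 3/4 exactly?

quarter note

The bar of 3/4 = 24 thirty-second notes.
Each duration in thirty-second notes: thirty-second note = 1; thirty-second = 1; thirty-second note = 1; thirty-second note = 1; dotted quarter note = 12.
Adding: 1 + 1 + 1 + 1 + 12 = 16.
Remaining: 24 − 16 = 8 thirty-second notes, which is a quarter note.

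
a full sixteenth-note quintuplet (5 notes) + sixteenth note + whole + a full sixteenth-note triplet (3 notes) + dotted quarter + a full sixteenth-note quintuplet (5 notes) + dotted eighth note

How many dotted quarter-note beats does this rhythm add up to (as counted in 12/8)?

6

One dotted quarter-note beat = 6 sixteenth notes.
Convert each value to sixteenth notes: a full sixteenth-note quintuplet (5 notes) (five quintuplet sixteenths span one quarter) = 4; sixteenth note = 1; whole = 16; a full sixteenth-note triplet (3 notes) (three triplet sixteenths span one eighth) = 2; dotted quarter = 6; a full sixteenth-note quintuplet (5 notes) (five quintuplet sixteenths span one quarter) = 4; dotted eighth note = 3.
Total: 4 + 1 + 16 + 2 + 6 + 4 + 3 = 36.
36 ÷ 6 = 6 beats.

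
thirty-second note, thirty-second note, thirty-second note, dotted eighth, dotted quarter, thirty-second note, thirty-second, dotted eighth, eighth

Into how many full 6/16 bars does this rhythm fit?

One bar of 6/16 = 12 thirty-second notes.
In thirty-second notes: thirty-second note = 1; thirty-second note = 1; thirty-second note = 1; dotted eighth = 6; dotted quarter = 12; thirty-second note = 1; thirty-second = 1; dotted eighth = 6; eighth = 4.
Total: 1 + 1 + 1 + 6 + 12 + 1 + 1 + 6 + 4 = 33.
33 ÷ 12 = 2 complete bars with 9 left over.

2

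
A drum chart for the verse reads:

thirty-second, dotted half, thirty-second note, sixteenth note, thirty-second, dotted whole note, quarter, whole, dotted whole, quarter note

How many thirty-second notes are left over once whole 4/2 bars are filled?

45

One bar of 4/2 = 64 thirty-second notes.
Each duration in thirty-second notes: thirty-second = 1; dotted half = 24; thirty-second note = 1; sixteenth note = 2; thirty-second = 1; dotted whole note = 48; quarter = 8; whole = 32; dotted whole = 48; quarter note = 8.
Total: 1 + 24 + 1 + 2 + 1 + 48 + 8 + 32 + 48 + 8 = 173.
173 ÷ 64 = 2 complete bars with 45 thirty-second notes remaining.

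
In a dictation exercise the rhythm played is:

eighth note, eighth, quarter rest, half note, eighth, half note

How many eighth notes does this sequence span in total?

Each duration in eighth notes: eighth note = 1; eighth = 1; quarter rest = 2; half note = 4; eighth = 1; half note = 4.
Total: 1 + 1 + 2 + 4 + 1 + 4 = 13 eighth notes.

13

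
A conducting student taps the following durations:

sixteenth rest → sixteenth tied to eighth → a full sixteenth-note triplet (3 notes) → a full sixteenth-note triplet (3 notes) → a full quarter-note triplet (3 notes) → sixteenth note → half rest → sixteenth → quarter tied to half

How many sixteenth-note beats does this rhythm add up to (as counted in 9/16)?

One sixteenth-note beat = 2 thirty-second notes.
Express everything in thirty-second notes: sixteenth rest = 2; sixteenth tied to eighth (sixteenth + eighth) = 6; a full sixteenth-note triplet (3 notes) (three triplet sixteenths span one eighth) = 4; a full sixteenth-note triplet (3 notes) (three triplet sixteenths span one eighth) = 4; a full quarter-note triplet (3 notes) (three triplet quarters span one half) = 16; sixteenth note = 2; half rest = 16; sixteenth = 2; quarter tied to half (quarter + half) = 24.
Altogether 2 + 6 + 4 + 4 + 16 + 2 + 16 + 2 + 24 = 76.
76 ÷ 2 = 38 beats.

38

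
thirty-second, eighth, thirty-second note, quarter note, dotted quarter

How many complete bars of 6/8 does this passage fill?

One bar of 6/8 = 24 thirty-second notes.
Express everything in thirty-second notes: thirty-second = 1; eighth = 4; thirty-second note = 1; quarter note = 8; dotted quarter = 12.
Sum: 1 + 4 + 1 + 8 + 12 = 26.
26 ÷ 24 = 1 complete bar with 2 left over.

1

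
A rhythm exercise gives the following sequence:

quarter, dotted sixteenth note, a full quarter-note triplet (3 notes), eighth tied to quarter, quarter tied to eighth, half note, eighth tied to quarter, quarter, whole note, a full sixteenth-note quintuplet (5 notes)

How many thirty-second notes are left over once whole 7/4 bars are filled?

15

One bar of 7/4 = 56 thirty-second notes.
Each duration in thirty-second notes: quarter = 8; dotted sixteenth note = 3; a full quarter-note triplet (3 notes) (three triplet quarters span one half) = 16; eighth tied to quarter (eighth + quarter) = 12; quarter tied to eighth (quarter + eighth) = 12; half note = 16; eighth tied to quarter (eighth + quarter) = 12; quarter = 8; whole note = 32; a full sixteenth-note quintuplet (5 notes) (five quintuplet sixteenths span one quarter) = 8.
Sum: 8 + 3 + 16 + 12 + 12 + 16 + 12 + 8 + 32 + 8 = 127.
127 ÷ 56 = 2 complete bars with 15 thirty-second notes remaining.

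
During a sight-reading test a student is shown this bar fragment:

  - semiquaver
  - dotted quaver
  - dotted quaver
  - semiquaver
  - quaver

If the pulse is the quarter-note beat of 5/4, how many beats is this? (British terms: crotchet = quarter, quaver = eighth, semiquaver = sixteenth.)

2.5

One quarter-note beat = 4 sixteenth notes.
Each duration in sixteenth notes: semiquaver = 1; dotted quaver = 3; dotted quaver = 3; semiquaver = 1; quaver = 2.
Altogether 1 + 3 + 3 + 1 + 2 = 10.
10 ÷ 4 = 2.5 beats.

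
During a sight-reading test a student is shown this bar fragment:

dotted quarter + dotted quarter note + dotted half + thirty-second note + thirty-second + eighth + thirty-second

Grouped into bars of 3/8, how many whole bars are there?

4

One bar of 3/8 = 12 thirty-second notes.
Express everything in thirty-second notes: dotted quarter = 12; dotted quarter note = 12; dotted half = 24; thirty-second note = 1; thirty-second = 1; eighth = 4; thirty-second = 1.
Adding: 12 + 12 + 24 + 1 + 1 + 4 + 1 = 55.
55 ÷ 12 = 4 complete bars with 7 left over.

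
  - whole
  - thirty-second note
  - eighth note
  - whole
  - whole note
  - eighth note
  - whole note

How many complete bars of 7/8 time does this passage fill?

One bar of 7/8 = 28 thirty-second notes.
Express everything in thirty-second notes: whole = 32; thirty-second note = 1; eighth note = 4; whole = 32; whole note = 32; eighth note = 4; whole note = 32.
Total: 32 + 1 + 4 + 32 + 32 + 4 + 32 = 137.
137 ÷ 28 = 4 complete bars with 25 left over.

4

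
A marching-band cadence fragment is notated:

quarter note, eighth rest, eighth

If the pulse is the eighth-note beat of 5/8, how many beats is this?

4

One eighth-note beat = 2 sixteenth notes.
Express everything in sixteenth notes: quarter note = 4; eighth rest = 2; eighth = 2.
Sum: 4 + 2 + 2 = 8.
8 ÷ 2 = 4 beats.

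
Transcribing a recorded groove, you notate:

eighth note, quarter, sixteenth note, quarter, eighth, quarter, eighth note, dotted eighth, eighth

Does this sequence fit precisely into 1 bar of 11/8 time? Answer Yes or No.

One bar of 11/8 = 22 sixteenth notes.
Each duration in sixteenth notes: eighth note = 2; quarter = 4; sixteenth note = 1; quarter = 4; eighth = 2; quarter = 4; eighth note = 2; dotted eighth = 3; eighth = 2.
Adding: 2 + 4 + 1 + 4 + 2 + 4 + 2 + 3 + 2 = 24.
24 exceeds 22, so the answer is No.

No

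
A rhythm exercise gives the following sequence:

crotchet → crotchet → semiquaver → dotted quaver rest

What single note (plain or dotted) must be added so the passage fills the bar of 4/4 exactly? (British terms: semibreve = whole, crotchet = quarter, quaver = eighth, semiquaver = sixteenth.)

quarter note

The bar of 4/4 = 16 sixteenth notes.
Each duration in sixteenth notes: crotchet = 4; crotchet = 4; semiquaver = 1; dotted quaver rest = 3.
Sum: 4 + 4 + 1 + 3 = 12.
Remaining: 16 − 12 = 4 sixteenth notes, which is a quarter note.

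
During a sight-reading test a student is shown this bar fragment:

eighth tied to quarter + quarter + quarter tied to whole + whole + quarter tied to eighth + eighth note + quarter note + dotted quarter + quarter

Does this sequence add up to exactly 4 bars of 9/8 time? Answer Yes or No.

One bar of 9/8 = 9 eighth notes, so 4 bars = 36.
Working in eighth notes: eighth tied to quarter (eighth + quarter) = 3; quarter = 2; quarter tied to whole (quarter + whole) = 10; whole = 8; quarter tied to eighth (quarter + eighth) = 3; eighth note = 1; quarter note = 2; dotted quarter = 3; quarter = 2.
Altogether 3 + 2 + 10 + 8 + 3 + 1 + 2 + 3 + 2 = 34.
34 falls short of 36, so the answer is No.

No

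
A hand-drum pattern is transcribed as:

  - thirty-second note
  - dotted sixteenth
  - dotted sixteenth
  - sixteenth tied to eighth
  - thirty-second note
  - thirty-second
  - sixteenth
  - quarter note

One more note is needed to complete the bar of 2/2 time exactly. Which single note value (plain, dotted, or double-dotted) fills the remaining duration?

The bar of 2/2 = 32 thirty-second notes.
Convert each value to thirty-second notes: thirty-second note = 1; dotted sixteenth = 3; dotted sixteenth = 3; sixteenth tied to eighth (sixteenth + eighth) = 6; thirty-second note = 1; thirty-second = 1; sixteenth = 2; quarter note = 8.
Sum: 1 + 3 + 3 + 6 + 1 + 1 + 2 + 8 = 25.
Remaining: 32 − 25 = 7 thirty-second notes, which is a double-dotted eighth note.

double-dotted eighth note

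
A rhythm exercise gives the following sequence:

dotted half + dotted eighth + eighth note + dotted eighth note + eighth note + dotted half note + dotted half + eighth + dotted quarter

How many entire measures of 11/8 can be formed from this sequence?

2

One bar of 11/8 = 22 sixteenth notes.
Working in sixteenth notes: dotted half = 12; dotted eighth = 3; eighth note = 2; dotted eighth note = 3; eighth note = 2; dotted half note = 12; dotted half = 12; eighth = 2; dotted quarter = 6.
Adding: 12 + 3 + 2 + 3 + 2 + 12 + 12 + 2 + 6 = 54.
54 ÷ 22 = 2 complete bars with 10 left over.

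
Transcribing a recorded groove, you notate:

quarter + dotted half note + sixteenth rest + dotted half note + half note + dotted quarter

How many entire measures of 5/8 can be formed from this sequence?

4

One bar of 5/8 = 10 sixteenth notes.
Convert each value to sixteenth notes: quarter = 4; dotted half note = 12; sixteenth rest = 1; dotted half note = 12; half note = 8; dotted quarter = 6.
Sum: 4 + 12 + 1 + 12 + 8 + 6 = 43.
43 ÷ 10 = 4 complete bars with 3 left over.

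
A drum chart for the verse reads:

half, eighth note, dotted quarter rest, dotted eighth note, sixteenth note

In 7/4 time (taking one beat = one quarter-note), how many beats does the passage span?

One quarter-note beat = 4 sixteenth notes.
Working in sixteenth notes: half = 8; eighth note = 2; dotted quarter rest = 6; dotted eighth note = 3; sixteenth note = 1.
Total: 8 + 2 + 6 + 3 + 1 = 20.
20 ÷ 4 = 5 beats.

5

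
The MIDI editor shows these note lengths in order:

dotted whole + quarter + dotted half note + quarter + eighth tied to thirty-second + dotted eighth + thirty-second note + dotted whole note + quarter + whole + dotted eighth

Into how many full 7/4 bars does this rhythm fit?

One bar of 7/4 = 56 thirty-second notes.
Working in thirty-second notes: dotted whole = 48; quarter = 8; dotted half note = 24; quarter = 8; eighth tied to thirty-second (eighth + thirty-second) = 5; dotted eighth = 6; thirty-second note = 1; dotted whole note = 48; quarter = 8; whole = 32; dotted eighth = 6.
Total: 48 + 8 + 24 + 8 + 5 + 6 + 1 + 48 + 8 + 32 + 6 = 194.
194 ÷ 56 = 3 complete bars with 26 left over.

3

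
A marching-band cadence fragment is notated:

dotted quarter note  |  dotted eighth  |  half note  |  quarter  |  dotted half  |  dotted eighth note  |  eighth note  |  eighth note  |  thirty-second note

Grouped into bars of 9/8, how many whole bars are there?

One bar of 9/8 = 36 thirty-second notes.
Working in thirty-second notes: dotted quarter note = 12; dotted eighth = 6; half note = 16; quarter = 8; dotted half = 24; dotted eighth note = 6; eighth note = 4; eighth note = 4; thirty-second note = 1.
Total: 12 + 6 + 16 + 8 + 24 + 6 + 4 + 4 + 1 = 81.
81 ÷ 36 = 2 complete bars with 9 left over.

2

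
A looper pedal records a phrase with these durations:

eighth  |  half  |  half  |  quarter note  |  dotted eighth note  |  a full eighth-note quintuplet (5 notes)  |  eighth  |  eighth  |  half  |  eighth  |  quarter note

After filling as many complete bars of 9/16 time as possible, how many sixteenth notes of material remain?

6

One bar of 9/16 = 9 sixteenth notes.
Each duration in sixteenth notes: eighth = 2; half = 8; half = 8; quarter note = 4; dotted eighth note = 3; a full eighth-note quintuplet (5 notes) (five quintuplet eighths span one half) = 8; eighth = 2; eighth = 2; half = 8; eighth = 2; quarter note = 4.
Altogether 2 + 8 + 8 + 4 + 3 + 8 + 2 + 2 + 8 + 2 + 4 = 51.
51 ÷ 9 = 5 complete bars with 6 sixteenth notes remaining.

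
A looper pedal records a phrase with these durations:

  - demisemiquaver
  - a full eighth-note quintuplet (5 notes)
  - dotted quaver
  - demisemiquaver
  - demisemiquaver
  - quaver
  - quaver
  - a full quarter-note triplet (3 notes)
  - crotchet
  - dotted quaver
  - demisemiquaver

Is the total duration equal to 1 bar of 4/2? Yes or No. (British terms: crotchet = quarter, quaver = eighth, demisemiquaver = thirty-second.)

One bar of 4/2 = 64 thirty-second notes.
Each duration in thirty-second notes: demisemiquaver = 1; a full eighth-note quintuplet (5 notes) (five quintuplet eighths span one half) = 16; dotted quaver = 6; demisemiquaver = 1; demisemiquaver = 1; quaver = 4; quaver = 4; a full quarter-note triplet (3 notes) (three triplet quarters span one half) = 16; crotchet = 8; dotted quaver = 6; demisemiquaver = 1.
Altogether 1 + 16 + 6 + 1 + 1 + 4 + 4 + 16 + 8 + 6 + 1 = 64.
64 equals 64, so the answer is Yes.

Yes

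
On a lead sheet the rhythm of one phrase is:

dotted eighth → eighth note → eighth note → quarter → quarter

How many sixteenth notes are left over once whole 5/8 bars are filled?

5

One bar of 5/8 = 10 sixteenth notes.
In sixteenth notes: dotted eighth = 3; eighth note = 2; eighth note = 2; quarter = 4; quarter = 4.
Sum: 3 + 2 + 2 + 4 + 4 = 15.
15 ÷ 10 = 1 complete bar with 5 sixteenth notes remaining.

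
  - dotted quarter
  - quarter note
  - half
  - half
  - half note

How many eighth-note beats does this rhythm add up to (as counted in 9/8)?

One eighth-note beat = 2 sixteenth notes.
Each duration in sixteenth notes: dotted quarter = 6; quarter note = 4; half = 8; half = 8; half note = 8.
Altogether 6 + 4 + 8 + 8 + 8 = 34.
34 ÷ 2 = 17 beats.

17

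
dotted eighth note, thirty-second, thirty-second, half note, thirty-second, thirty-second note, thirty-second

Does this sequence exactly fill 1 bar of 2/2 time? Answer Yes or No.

No

One bar of 2/2 = 32 thirty-second notes.
Convert each value to thirty-second notes: dotted eighth note = 6; thirty-second = 1; thirty-second = 1; half note = 16; thirty-second = 1; thirty-second note = 1; thirty-second = 1.
Sum: 6 + 1 + 1 + 16 + 1 + 1 + 1 = 27.
27 falls short of 32, so the answer is No.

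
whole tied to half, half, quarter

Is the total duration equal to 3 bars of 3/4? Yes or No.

Yes

One bar of 3/4 = 3 quarter notes, so 3 bars = 9.
In quarter notes: whole tied to half (whole + half) = 6; half = 2; quarter = 1.
Sum: 6 + 2 + 1 = 9.
9 equals 9, so the answer is Yes.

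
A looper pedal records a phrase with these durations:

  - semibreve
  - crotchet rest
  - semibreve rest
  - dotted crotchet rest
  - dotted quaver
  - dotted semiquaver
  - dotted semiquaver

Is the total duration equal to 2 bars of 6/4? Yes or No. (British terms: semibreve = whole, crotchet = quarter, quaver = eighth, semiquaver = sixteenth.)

One bar of 6/4 = 48 thirty-second notes, so 2 bars = 96.
In thirty-second notes: semibreve = 32; crotchet rest = 8; semibreve rest = 32; dotted crotchet rest = 12; dotted quaver = 6; dotted semiquaver = 3; dotted semiquaver = 3.
Adding: 32 + 8 + 32 + 12 + 6 + 3 + 3 = 96.
96 equals 96, so the answer is Yes.

Yes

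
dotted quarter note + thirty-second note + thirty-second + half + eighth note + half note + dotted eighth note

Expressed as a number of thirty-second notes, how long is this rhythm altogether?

56

Working in thirty-second notes: dotted quarter note = 12; thirty-second note = 1; thirty-second = 1; half = 16; eighth note = 4; half note = 16; dotted eighth note = 6.
Total: 12 + 1 + 1 + 16 + 4 + 16 + 6 = 56 thirty-second notes.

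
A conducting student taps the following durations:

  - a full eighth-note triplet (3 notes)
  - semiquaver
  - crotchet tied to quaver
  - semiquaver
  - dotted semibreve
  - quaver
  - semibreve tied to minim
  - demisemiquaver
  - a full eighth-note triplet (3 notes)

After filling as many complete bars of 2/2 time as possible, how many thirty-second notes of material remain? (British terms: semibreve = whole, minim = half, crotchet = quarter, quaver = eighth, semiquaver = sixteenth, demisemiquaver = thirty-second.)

5

One bar of 2/2 = 32 thirty-second notes.
Each duration in thirty-second notes: a full eighth-note triplet (3 notes) (three triplet eighths span one quarter) = 8; semiquaver = 2; crotchet tied to quaver (crotchet + quaver) = 12; semiquaver = 2; dotted semibreve = 48; quaver = 4; semibreve tied to minim (semibreve + minim) = 48; demisemiquaver = 1; a full eighth-note triplet (3 notes) (three triplet eighths span one quarter) = 8.
Altogether 8 + 2 + 12 + 2 + 48 + 4 + 48 + 1 + 8 = 133.
133 ÷ 32 = 4 complete bars with 5 thirty-second notes remaining.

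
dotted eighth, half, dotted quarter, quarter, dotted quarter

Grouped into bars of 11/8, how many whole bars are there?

One bar of 11/8 = 22 sixteenth notes.
Working in sixteenth notes: dotted eighth = 3; half = 8; dotted quarter = 6; quarter = 4; dotted quarter = 6.
Adding: 3 + 8 + 6 + 4 + 6 = 27.
27 ÷ 22 = 1 complete bar with 5 left over.

1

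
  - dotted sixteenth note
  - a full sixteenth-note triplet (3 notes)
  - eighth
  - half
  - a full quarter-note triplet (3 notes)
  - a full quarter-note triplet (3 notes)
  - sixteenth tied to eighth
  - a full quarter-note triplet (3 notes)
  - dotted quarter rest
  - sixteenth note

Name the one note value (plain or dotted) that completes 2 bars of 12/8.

2 bars of 12/8 = 96 thirty-second notes.
Express everything in thirty-second notes: dotted sixteenth note = 3; a full sixteenth-note triplet (3 notes) (three triplet sixteenths span one eighth) = 4; eighth = 4; half = 16; a full quarter-note triplet (3 notes) (three triplet quarters span one half) = 16; a full quarter-note triplet (3 notes) (three triplet quarters span one half) = 16; sixteenth tied to eighth (sixteenth + eighth) = 6; a full quarter-note triplet (3 notes) (three triplet quarters span one half) = 16; dotted quarter rest = 12; sixteenth note = 2.
Altogether 3 + 4 + 4 + 16 + 16 + 16 + 6 + 16 + 12 + 2 = 95.
Remaining: 96 − 95 = 1 thirty-second note, which is a thirty-second note.

thirty-second note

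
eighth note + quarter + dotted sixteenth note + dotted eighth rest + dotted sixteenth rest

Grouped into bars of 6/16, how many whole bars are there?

One bar of 6/16 = 12 thirty-second notes.
In thirty-second notes: eighth note = 4; quarter = 8; dotted sixteenth note = 3; dotted eighth rest = 6; dotted sixteenth rest = 3.
Adding: 4 + 8 + 3 + 6 + 3 = 24.
24 ÷ 12 = 2 complete bars with 0 left over.

2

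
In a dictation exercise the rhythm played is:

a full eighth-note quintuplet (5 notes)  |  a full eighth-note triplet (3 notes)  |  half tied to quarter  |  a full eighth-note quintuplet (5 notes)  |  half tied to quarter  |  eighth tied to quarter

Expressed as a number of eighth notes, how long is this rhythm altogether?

25

Each duration in eighth notes: a full eighth-note quintuplet (5 notes) (five quintuplet eighths span one half) = 4; a full eighth-note triplet (3 notes) (three triplet eighths span one quarter) = 2; half tied to quarter (half + quarter) = 6; a full eighth-note quintuplet (5 notes) (five quintuplet eighths span one half) = 4; half tied to quarter (half + quarter) = 6; eighth tied to quarter (eighth + quarter) = 3.
Sum: 4 + 2 + 6 + 4 + 6 + 3 = 25 eighth notes.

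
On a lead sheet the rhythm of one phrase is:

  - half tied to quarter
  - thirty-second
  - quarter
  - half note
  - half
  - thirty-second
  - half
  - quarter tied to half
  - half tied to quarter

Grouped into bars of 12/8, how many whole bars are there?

One bar of 12/8 = 48 thirty-second notes.
Each duration in thirty-second notes: half tied to quarter (half + quarter) = 24; thirty-second = 1; quarter = 8; half note = 16; half = 16; thirty-second = 1; half = 16; quarter tied to half (quarter + half) = 24; half tied to quarter (half + quarter) = 24.
Altogether 24 + 1 + 8 + 16 + 16 + 1 + 16 + 24 + 24 = 130.
130 ÷ 48 = 2 complete bars with 34 left over.

2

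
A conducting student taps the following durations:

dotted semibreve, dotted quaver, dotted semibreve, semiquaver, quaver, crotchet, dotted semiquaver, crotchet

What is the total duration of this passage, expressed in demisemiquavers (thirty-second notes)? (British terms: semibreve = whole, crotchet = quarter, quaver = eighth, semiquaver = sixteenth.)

127

Convert each value to thirty-second notes: dotted semibreve = 48; dotted quaver = 6; dotted semibreve = 48; semiquaver = 2; quaver = 4; crotchet = 8; dotted semiquaver = 3; crotchet = 8.
Total: 48 + 6 + 48 + 2 + 4 + 8 + 3 + 8 = 127 thirty-second notes.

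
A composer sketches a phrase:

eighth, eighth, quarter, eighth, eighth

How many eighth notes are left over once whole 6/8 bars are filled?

One bar of 6/8 = 6 eighth notes.
Express everything in eighth notes: eighth = 1; eighth = 1; quarter = 2; eighth = 1; eighth = 1.
Total: 1 + 1 + 2 + 1 + 1 = 6.
6 ÷ 6 = 1 complete bar with 0 eighth notes remaining.

0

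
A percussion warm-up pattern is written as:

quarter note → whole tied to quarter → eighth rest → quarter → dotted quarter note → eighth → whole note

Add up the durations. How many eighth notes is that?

27

Convert each value to eighth notes: quarter note = 2; whole tied to quarter (whole + quarter) = 10; eighth rest = 1; quarter = 2; dotted quarter note = 3; eighth = 1; whole note = 8.
Altogether 2 + 10 + 1 + 2 + 3 + 1 + 8 = 27 eighth notes.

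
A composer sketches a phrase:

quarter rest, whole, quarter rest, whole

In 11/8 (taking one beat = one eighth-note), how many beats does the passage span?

20

One eighth-note beat = 2 sixteenth notes.
Convert each value to sixteenth notes: quarter rest = 4; whole = 16; quarter rest = 4; whole = 16.
Total: 4 + 16 + 4 + 16 = 40.
40 ÷ 2 = 20 beats.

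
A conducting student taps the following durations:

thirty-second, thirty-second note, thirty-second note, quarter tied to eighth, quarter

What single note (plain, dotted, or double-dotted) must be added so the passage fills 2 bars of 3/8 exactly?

thirty-second note

2 bars of 3/8 = 24 thirty-second notes.
Working in thirty-second notes: thirty-second = 1; thirty-second note = 1; thirty-second note = 1; quarter tied to eighth (quarter + eighth) = 12; quarter = 8.
Sum: 1 + 1 + 1 + 12 + 8 = 23.
Remaining: 24 − 23 = 1 thirty-second note, which is a thirty-second note.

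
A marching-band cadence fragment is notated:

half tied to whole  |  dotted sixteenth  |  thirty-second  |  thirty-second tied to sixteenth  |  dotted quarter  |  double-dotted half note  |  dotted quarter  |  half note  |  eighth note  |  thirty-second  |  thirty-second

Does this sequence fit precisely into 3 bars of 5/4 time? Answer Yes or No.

No

One bar of 5/4 = 40 thirty-second notes, so 3 bars = 120.
Each duration in thirty-second notes: half tied to whole (half + whole) = 48; dotted sixteenth = 3; thirty-second = 1; thirty-second tied to sixteenth (thirty-second + sixteenth) = 3; dotted quarter = 12; double-dotted half note = 28; dotted quarter = 12; half note = 16; eighth note = 4; thirty-second = 1; thirty-second = 1.
Altogether 48 + 3 + 1 + 3 + 12 + 28 + 12 + 16 + 4 + 1 + 1 = 129.
129 exceeds 120, so the answer is No.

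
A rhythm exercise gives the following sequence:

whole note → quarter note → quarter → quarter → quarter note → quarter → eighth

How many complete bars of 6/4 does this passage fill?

One bar of 6/4 = 12 eighth notes.
In eighth notes: whole note = 8; quarter note = 2; quarter = 2; quarter = 2; quarter note = 2; quarter = 2; eighth = 1.
Altogether 8 + 2 + 2 + 2 + 2 + 2 + 1 = 19.
19 ÷ 12 = 1 complete bar with 7 left over.

1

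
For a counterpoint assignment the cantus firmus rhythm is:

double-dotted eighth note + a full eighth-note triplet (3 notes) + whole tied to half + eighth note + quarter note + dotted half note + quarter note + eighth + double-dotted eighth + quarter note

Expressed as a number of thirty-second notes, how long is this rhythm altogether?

Express everything in thirty-second notes: double-dotted eighth note = 7; a full eighth-note triplet (3 notes) (three triplet eighths span one quarter) = 8; whole tied to half (whole + half) = 48; eighth note = 4; quarter note = 8; dotted half note = 24; quarter note = 8; eighth = 4; double-dotted eighth = 7; quarter note = 8.
Altogether 7 + 8 + 48 + 4 + 8 + 24 + 8 + 4 + 7 + 8 = 126 thirty-second notes.

126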